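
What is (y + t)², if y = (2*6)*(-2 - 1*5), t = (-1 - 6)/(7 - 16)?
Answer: 561001/81 ≈ 6925.9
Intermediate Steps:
t = 7/9 (t = -7/(-9) = -7*(-⅑) = 7/9 ≈ 0.77778)
y = -84 (y = 12*(-2 - 5) = 12*(-7) = -84)
(y + t)² = (-84 + 7/9)² = (-749/9)² = 561001/81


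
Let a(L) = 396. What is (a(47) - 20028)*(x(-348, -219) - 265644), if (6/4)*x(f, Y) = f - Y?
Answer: 5216811360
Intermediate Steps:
x(f, Y) = -2*Y/3 + 2*f/3 (x(f, Y) = 2*(f - Y)/3 = -2*Y/3 + 2*f/3)
(a(47) - 20028)*(x(-348, -219) - 265644) = (396 - 20028)*((-2/3*(-219) + (2/3)*(-348)) - 265644) = -19632*((146 - 232) - 265644) = -19632*(-86 - 265644) = -19632*(-265730) = 5216811360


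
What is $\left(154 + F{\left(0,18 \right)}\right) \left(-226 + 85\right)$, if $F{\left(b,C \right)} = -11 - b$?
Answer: $-20163$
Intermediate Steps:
$\left(154 + F{\left(0,18 \right)}\right) \left(-226 + 85\right) = \left(154 - 11\right) \left(-226 + 85\right) = \left(154 + \left(-11 + 0\right)\right) \left(-141\right) = \left(154 - 11\right) \left(-141\right) = 143 \left(-141\right) = -20163$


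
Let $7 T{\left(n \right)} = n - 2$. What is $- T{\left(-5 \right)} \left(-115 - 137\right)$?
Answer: $-252$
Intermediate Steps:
$T{\left(n \right)} = - \frac{2}{7} + \frac{n}{7}$ ($T{\left(n \right)} = \frac{n - 2}{7} = \frac{-2 + n}{7} = - \frac{2}{7} + \frac{n}{7}$)
$- T{\left(-5 \right)} \left(-115 - 137\right) = - \left(- \frac{2}{7} + \frac{1}{7} \left(-5\right)\right) \left(-115 - 137\right) = - \left(- \frac{2}{7} - \frac{5}{7}\right) \left(-252\right) = - \left(-1\right) \left(-252\right) = \left(-1\right) 252 = -252$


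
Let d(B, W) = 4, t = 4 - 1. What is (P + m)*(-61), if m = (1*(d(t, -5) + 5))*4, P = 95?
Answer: -7991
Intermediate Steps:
t = 3
m = 36 (m = (1*(4 + 5))*4 = (1*9)*4 = 9*4 = 36)
(P + m)*(-61) = (95 + 36)*(-61) = 131*(-61) = -7991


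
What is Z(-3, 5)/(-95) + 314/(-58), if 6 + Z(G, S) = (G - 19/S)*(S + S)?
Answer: -12769/2755 ≈ -4.6348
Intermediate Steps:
Z(G, S) = -6 + 2*S*(G - 19/S) (Z(G, S) = -6 + (G - 19/S)*(S + S) = -6 + (G - 19/S)*(2*S) = -6 + 2*S*(G - 19/S))
Z(-3, 5)/(-95) + 314/(-58) = (-44 + 2*(-3)*5)/(-95) + 314/(-58) = (-44 - 30)*(-1/95) + 314*(-1/58) = -74*(-1/95) - 157/29 = 74/95 - 157/29 = -12769/2755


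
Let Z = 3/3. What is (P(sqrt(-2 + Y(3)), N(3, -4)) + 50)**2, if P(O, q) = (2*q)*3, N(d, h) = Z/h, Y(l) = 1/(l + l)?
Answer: 9409/4 ≈ 2352.3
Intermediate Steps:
Z = 1 (Z = 3*(1/3) = 1)
Y(l) = 1/(2*l)
N(d, h) = 1/h
P(O, q) = 6*q
(P(sqrt(-2 + Y(3)), N(3, -4)) + 50)**2 = (6/(-4) + 50)**2 = (6*(-1/4) + 50)**2 = (-3/2 + 50)**2 = (97/2)**2 = 9409/4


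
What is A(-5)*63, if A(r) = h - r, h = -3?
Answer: 126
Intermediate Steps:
A(r) = -3 - r
A(-5)*63 = (-3 - 1*(-5))*63 = (-3 + 5)*63 = 2*63 = 126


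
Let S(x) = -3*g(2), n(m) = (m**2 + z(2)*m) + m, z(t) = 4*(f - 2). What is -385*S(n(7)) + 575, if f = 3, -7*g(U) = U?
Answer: 245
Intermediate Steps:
g(U) = -U/7
z(t) = 4 (z(t) = 4*(3 - 2) = 4*1 = 4)
n(m) = m**2 + 5*m (n(m) = (m**2 + 4*m) + m = m**2 + 5*m)
S(x) = 6/7 (S(x) = -(-3)*2/7 = -3*(-2/7) = 6/7)
-385*S(n(7)) + 575 = -385*6/7 + 575 = -330 + 575 = 245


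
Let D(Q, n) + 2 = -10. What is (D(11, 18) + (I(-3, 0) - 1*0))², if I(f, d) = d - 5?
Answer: 289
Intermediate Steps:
I(f, d) = -5 + d
D(Q, n) = -12 (D(Q, n) = -2 - 10 = -12)
(D(11, 18) + (I(-3, 0) - 1*0))² = (-12 + ((-5 + 0) - 1*0))² = (-12 + (-5 + 0))² = (-12 - 5)² = (-17)² = 289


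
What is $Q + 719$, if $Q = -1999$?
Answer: $-1280$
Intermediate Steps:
$Q + 719 = -1999 + 719 = -1280$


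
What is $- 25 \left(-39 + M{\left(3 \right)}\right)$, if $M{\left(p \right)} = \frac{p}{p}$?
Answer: $950$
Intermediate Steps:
$M{\left(p \right)} = 1$
$- 25 \left(-39 + M{\left(3 \right)}\right) = - 25 \left(-39 + 1\right) = \left(-25\right) \left(-38\right) = 950$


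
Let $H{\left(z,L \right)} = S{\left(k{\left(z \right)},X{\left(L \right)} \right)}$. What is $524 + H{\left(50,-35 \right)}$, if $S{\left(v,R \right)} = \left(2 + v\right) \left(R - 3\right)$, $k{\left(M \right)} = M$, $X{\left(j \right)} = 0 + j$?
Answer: $-1452$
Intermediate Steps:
$X{\left(j \right)} = j$
$S{\left(v,R \right)} = \left(-3 + R\right) \left(2 + v\right)$ ($S{\left(v,R \right)} = \left(2 + v\right) \left(-3 + R\right) = \left(-3 + R\right) \left(2 + v\right)$)
$H{\left(z,L \right)} = -6 - 3 z + 2 L + L z$
$524 + H{\left(50,-35 \right)} = 524 - 1976 = -1452$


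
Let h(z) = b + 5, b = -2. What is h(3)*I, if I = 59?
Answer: 177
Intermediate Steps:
h(z) = 3 (h(z) = -2 + 5 = 3)
h(3)*I = 3*59 = 177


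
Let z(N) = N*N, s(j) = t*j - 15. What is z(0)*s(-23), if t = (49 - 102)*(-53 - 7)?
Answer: 0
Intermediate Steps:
t = 3180 (t = -53*(-60) = 3180)
s(j) = -15 + 3180*j (s(j) = 3180*j - 15 = -15 + 3180*j)
z(N) = N**2
z(0)*s(-23) = 0**2*(-15 + 3180*(-23)) = 0*(-15 - 73140) = 0*(-73155) = 0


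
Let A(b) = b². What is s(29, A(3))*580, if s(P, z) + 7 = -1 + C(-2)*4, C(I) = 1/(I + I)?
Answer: -5220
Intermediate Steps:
C(I) = 1/(2*I)
s(P, z) = -9 (s(P, z) = -7 + (-1 + ((½)/(-2))*4) = -7 + (-1 + ((½)*(-½))*4) = -7 + (-1 - ¼*4) = -7 + (-1 - 1) = -7 - 2 = -9)
s(29, A(3))*580 = -9*580 = -5220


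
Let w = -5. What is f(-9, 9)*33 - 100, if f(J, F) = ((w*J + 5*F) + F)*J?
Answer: -29503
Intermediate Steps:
f(J, F) = J*(-5*J + 6*F) (f(J, F) = ((-5*J + 5*F) + F)*J = (-5*J + 6*F)*J = J*(-5*J + 6*F))
f(-9, 9)*33 - 100 = -9*(-5*(-9) + 6*9)*33 - 100 = -9*(45 + 54)*33 - 100 = -9*99*33 - 100 = -891*33 - 100 = -29403 - 100 = -29503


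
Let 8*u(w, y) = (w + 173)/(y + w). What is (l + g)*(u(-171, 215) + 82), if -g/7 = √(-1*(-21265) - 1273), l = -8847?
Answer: -127688751/176 - 707217*√102/88 ≈ -8.0667e+5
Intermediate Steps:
u(w, y) = (173 + w)/(8*(w + y)) (u(w, y) = ((w + 173)/(y + w))/8 = ((173 + w)/(w + y))/8 = (173 + w)/(8*(w + y)))
g = -98*√102 (g = -7*√(-1*(-21265) - 1273) = -7*√(21265 - 1273) = -98*√102 ≈ -989.75)
(l + g)*(u(-171, 215) + 82) = (-8847 - 98*√102)*((173 - 171)/(8*(-171 + 215)) + 82) = (-8847 - 98*√102)*((⅛)*2/44 + 82) = (-8847 - 98*√102)*((⅛)*(1/44)*2 + 82) = (-8847 - 98*√102)*(1/176 + 82) = (-8847 - 98*√102)*(14433/176) = -127688751/176 - 707217*√102/88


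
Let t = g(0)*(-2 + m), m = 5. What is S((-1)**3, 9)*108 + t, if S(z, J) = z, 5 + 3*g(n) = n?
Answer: -113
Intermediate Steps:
g(n) = -5/3 + n/3
t = -5 (t = (-5/3 + (1/3)*0)*(-2 + 5) = (-5/3 + 0)*3 = -5/3*3 = -5)
S((-1)**3, 9)*108 + t = (-1)**3*108 - 5 = -1*108 - 5 = -108 - 5 = -113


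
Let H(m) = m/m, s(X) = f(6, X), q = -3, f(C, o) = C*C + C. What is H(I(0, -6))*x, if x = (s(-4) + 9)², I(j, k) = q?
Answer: 2601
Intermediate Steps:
f(C, o) = C + C² (f(C, o) = C² + C = C + C²)
I(j, k) = -3
s(X) = 42 (s(X) = 6*(1 + 6) = 6*7 = 42)
H(m) = 1
x = 2601 (x = (42 + 9)² = 51² = 2601)
H(I(0, -6))*x = 1*2601 = 2601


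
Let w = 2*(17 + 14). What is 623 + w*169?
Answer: 11101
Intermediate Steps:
w = 62 (w = 2*31 = 62)
623 + w*169 = 623 + 62*169 = 623 + 10478 = 11101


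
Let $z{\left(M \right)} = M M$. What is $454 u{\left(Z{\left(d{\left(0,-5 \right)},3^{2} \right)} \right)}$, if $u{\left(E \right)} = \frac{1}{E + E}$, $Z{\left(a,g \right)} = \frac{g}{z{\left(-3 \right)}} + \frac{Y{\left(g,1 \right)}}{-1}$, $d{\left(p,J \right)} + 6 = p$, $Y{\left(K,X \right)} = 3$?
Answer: $- \frac{227}{2} \approx -113.5$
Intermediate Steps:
$z{\left(M \right)} = M^{2}$
$d{\left(p,J \right)} = -6 + p$
$Z{\left(a,g \right)} = -3 + \frac{g}{9}$ ($Z{\left(a,g \right)} = \frac{g}{\left(-3\right)^{2}} + \frac{3}{-1} = \frac{g}{9} + 3 \left(-1\right) = g \frac{1}{9} - 3 = \frac{g}{9} - 3 = -3 + \frac{g}{9}$)
$u{\left(E \right)} = \frac{1}{2 E}$
$454 u{\left(Z{\left(d{\left(0,-5 \right)},3^{2} \right)} \right)} = 454 \frac{1}{2 \left(-3 + \frac{3^{2}}{9}\right)} = 454 \frac{1}{2 \left(-3 + \frac{1}{9} \cdot 9\right)} = 454 \frac{1}{2 \left(-3 + 1\right)} = 454 \frac{1}{2 \left(-2\right)} = 454 \cdot \frac{1}{2} \left(- \frac{1}{2}\right) = 454 \left(- \frac{1}{4}\right) = - \frac{227}{2}$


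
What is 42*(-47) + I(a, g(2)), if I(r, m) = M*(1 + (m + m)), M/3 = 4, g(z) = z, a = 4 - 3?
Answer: -1914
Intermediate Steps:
a = 1
M = 12 (M = 3*4 = 12)
I(r, m) = 12 + 24*m (I(r, m) = 12*(1 + (m + m)) = 12*(1 + 2*m) = 12 + 24*m)
42*(-47) + I(a, g(2)) = 42*(-47) + (12 + 24*2) = -1974 + (12 + 48) = -1974 + 60 = -1914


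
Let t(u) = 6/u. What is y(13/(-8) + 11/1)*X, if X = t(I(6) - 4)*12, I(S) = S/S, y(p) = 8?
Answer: -192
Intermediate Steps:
I(S) = 1
X = -24 (X = (6/(1 - 4))*12 = (6/(-3))*12 = (6*(-⅓))*12 = -2*12 = -24)
y(13/(-8) + 11/1)*X = 8*(-24) = -192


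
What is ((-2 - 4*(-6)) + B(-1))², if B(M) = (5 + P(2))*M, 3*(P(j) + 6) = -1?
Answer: 4900/9 ≈ 544.44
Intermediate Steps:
P(j) = -19/3 (P(j) = -6 + (⅓)*(-1) = -6 - ⅓ = -19/3)
B(M) = -4*M/3 (B(M) = (5 - 19/3)*M = -4*M/3)
((-2 - 4*(-6)) + B(-1))² = ((-2 - 4*(-6)) - 4/3*(-1))² = ((-2 + 24) + 4/3)² = (22 + 4/3)² = (70/3)² = 4900/9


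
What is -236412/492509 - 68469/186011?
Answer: -77696831253/91612091599 ≈ -0.84811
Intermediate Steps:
-236412/492509 - 68469/186011 = -77696831253/91612091599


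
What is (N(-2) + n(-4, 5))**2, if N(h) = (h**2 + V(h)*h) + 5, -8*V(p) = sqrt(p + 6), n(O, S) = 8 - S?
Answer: 625/4 ≈ 156.25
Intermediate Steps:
V(p) = -sqrt(6 + p)/8 (V(p) = -sqrt(p + 6)/8 = -sqrt(6 + p)/8)
N(h) = 5 + h**2 - h*sqrt(6 + h)/8 (N(h) = (h**2 + (-sqrt(6 + h)/8)*h) + 5 = (h**2 - h*sqrt(6 + h)/8) + 5 = 5 + h**2 - h*sqrt(6 + h)/8)
(N(-2) + n(-4, 5))**2 = ((5 + (-2)**2 - 1/8*(-2)*sqrt(6 - 2)) + (8 - 1*5))**2 = ((5 + 4 - 1/8*(-2)*sqrt(4)) + (8 - 5))**2 = ((5 + 4 - 1/8*(-2)*2) + 3)**2 = ((5 + 4 + 1/2) + 3)**2 = (19/2 + 3)**2 = (25/2)**2 = 625/4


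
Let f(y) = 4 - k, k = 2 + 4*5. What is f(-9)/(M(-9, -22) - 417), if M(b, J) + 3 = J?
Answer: 9/221 ≈ 0.040724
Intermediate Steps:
M(b, J) = -3 + J
k = 22 (k = 2 + 20 = 22)
f(y) = -18 (f(y) = 4 - 1*22 = 4 - 22 = -18)
f(-9)/(M(-9, -22) - 417) = -18/((-3 - 22) - 417) = -18/(-25 - 417) = -18/(-442) = -18*(-1/442) = 9/221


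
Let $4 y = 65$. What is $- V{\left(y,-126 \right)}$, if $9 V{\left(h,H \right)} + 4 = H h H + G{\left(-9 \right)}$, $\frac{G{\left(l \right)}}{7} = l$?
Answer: $- \frac{257918}{9} \approx -28658.0$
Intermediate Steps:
$y = \frac{65}{4}$ ($y = \frac{1}{4} \cdot 65 = \frac{65}{4} \approx 16.25$)
$G{\left(l \right)} = 7 l$
$V{\left(h,H \right)} = - \frac{67}{9} + \frac{h H^{2}}{9}$ ($V{\left(h,H \right)} = - \frac{4}{9} + \frac{H h H + 7 \left(-9\right)}{9} = - \frac{4}{9} + \frac{h H^{2} - 63}{9} = - \frac{4}{9} + \frac{-63 + h H^{2}}{9} = - \frac{4}{9} + \left(-7 + \frac{h H^{2}}{9}\right) = - \frac{67}{9} + \frac{h H^{2}}{9}$)
$- V{\left(y,-126 \right)} = - (- \frac{67}{9} + \frac{1}{9} \cdot \frac{65}{4} \left(-126\right)^{2}) = - (- \frac{67}{9} + \frac{1}{9} \cdot \frac{65}{4} \cdot 15876) = - (- \frac{67}{9} + 28665) = \left(-1\right) \frac{257918}{9} = - \frac{257918}{9}$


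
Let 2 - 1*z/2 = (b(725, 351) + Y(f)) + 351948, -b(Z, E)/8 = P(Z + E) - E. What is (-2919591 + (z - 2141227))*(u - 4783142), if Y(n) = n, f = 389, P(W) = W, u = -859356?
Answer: 32466301532224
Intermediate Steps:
b(Z, E) = -8*Z (b(Z, E) = -8*((Z + E) - E) = -8*((E + Z) - E) = -8*Z)
z = -693070 (z = 4 - 2*((-8*725 + 389) + 351948) = 4 - 2*((-5800 + 389) + 351948) = 4 - 2*(-5411 + 351948) = 4 - 2*346537 = 4 - 693074 = -693070)
(-2919591 + (z - 2141227))*(u - 4783142) = (-2919591 + (-693070 - 2141227))*(-859356 - 4783142) = (-2919591 - 2834297)*(-5642498) = -5753888*(-5642498) = 32466301532224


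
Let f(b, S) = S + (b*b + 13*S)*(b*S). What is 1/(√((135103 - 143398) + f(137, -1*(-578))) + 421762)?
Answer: 421762/175801946723 - √2081237921/175801946723 ≈ 2.1396e-6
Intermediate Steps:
f(b, S) = S + S*b*(b² + 13*S) (f(b, S) = S + (b² + 13*S)*(S*b) = S + S*b*(b² + 13*S))
1/(√((135103 - 143398) + f(137, -1*(-578))) + 421762) = 1/(√((135103 - 143398) + (-1*(-578))*(1 + 137³ + 13*(-1*(-578))*137)) + 421762) = 1/(√(-8295 + 578*(1 + 2571353 + 13*578*137)) + 421762) = 1/(√(-8295 + 578*(1 + 2571353 + 1029418)) + 421762) = 1/(√(-8295 + 578*3600772) + 421762) = 1/(√(-8295 + 2081246216) + 421762) = 1/(√2081237921 + 421762) = 1/(421762 + √2081237921)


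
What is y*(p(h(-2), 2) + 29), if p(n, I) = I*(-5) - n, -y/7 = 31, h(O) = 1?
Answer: -3906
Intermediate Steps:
y = -217 (y = -7*31 = -217)
p(n, I) = -n - 5*I (p(n, I) = -5*I - n = -n - 5*I)
y*(p(h(-2), 2) + 29) = -217*((-1*1 - 5*2) + 29) = -217*((-1 - 10) + 29) = -217*(-11 + 29) = -217*18 = -3906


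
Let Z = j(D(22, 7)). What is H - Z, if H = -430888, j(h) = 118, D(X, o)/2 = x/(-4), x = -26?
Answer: -431006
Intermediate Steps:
D(X, o) = 13 (D(X, o) = 2*(-26/(-4)) = 2*(-26*(-¼)) = 2*(13/2) = 13)
Z = 118
H - Z = -430888 - 1*118 = -430888 - 118 = -431006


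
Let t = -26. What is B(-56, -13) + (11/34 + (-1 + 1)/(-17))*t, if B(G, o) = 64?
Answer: 945/17 ≈ 55.588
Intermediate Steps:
B(-56, -13) + (11/34 + (-1 + 1)/(-17))*t = 64 + (11/34 + (-1 + 1)/(-17))*(-26) = 64 + (11*(1/34) + 0*(-1/17))*(-26) = 64 + (11/34 + 0)*(-26) = 64 + (11/34)*(-26) = 64 - 143/17 = 945/17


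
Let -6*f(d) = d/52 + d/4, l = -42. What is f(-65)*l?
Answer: -245/2 ≈ -122.50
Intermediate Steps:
f(d) = -7*d/156 (f(d) = -(d/52 + d/4)/6 = -7*d/156)
f(-65)*l = -7/156*(-65)*(-42) = (35/12)*(-42) = -245/2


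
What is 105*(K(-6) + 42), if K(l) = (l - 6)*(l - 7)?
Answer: 20790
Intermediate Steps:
K(l) = (-7 + l)*(-6 + l) (K(l) = (-6 + l)*(-7 + l) = (-7 + l)*(-6 + l))
105*(K(-6) + 42) = 105*((42 + (-6)² - 13*(-6)) + 42) = 105*((42 + 36 + 78) + 42) = 105*(156 + 42) = 105*198 = 20790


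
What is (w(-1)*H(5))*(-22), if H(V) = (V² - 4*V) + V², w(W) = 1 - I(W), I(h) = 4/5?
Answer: -132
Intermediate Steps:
I(h) = ⅘ (I(h) = 4*(⅕) = ⅘)
w(W) = ⅕ (w(W) = 1 - 1*⅘ = 1 - ⅘ = ⅕)
H(V) = -4*V + 2*V²
(w(-1)*H(5))*(-22) = ((2*5*(-2 + 5))/5)*(-22) = ((2*5*3)/5)*(-22) = ((⅕)*30)*(-22) = 6*(-22) = -132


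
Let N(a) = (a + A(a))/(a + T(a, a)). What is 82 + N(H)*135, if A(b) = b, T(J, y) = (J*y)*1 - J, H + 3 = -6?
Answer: 52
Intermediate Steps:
H = -9 (H = -3 - 6 = -9)
T(J, y) = -J + J*y (T(J, y) = J*y - J = -J + J*y)
N(a) = 2*a/(a + a*(-1 + a)) (N(a) = (a + a)/(a + a*(-1 + a)) = (2*a)/(a + a*(-1 + a)) = 2*a/(a + a*(-1 + a)))
82 + N(H)*135 = 82 + (2/(-9))*135 = 82 + (2*(-⅑))*135 = 82 - 2/9*135 = 82 - 30 = 52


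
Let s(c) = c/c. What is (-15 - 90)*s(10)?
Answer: -105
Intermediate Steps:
s(c) = 1
(-15 - 90)*s(10) = (-15 - 90)*1 = -105*1 = -105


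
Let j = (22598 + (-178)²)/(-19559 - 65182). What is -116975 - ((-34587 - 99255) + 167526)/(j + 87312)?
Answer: -144247259431349/1233141985 ≈ -1.1698e+5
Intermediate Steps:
j = -18094/28247 (j = (22598 + 31684)/(-84741) = 54282*(-1/84741) = -18094/28247 ≈ -0.64056)
-116975 - ((-34587 - 99255) + 167526)/(j + 87312) = -116975 - ((-34587 - 99255) + 167526)/(-18094/28247 + 87312) = -116975 - (-133842 + 167526)/2466283970/28247 = -116975 - 33684*28247/2466283970 = -116975 - 1*475735974/1233141985 = -116975 - 475735974/1233141985 = -144247259431349/1233141985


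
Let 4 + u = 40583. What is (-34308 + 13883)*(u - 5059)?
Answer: -725496000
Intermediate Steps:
u = 40579 (u = -4 + 40583 = 40579)
(-34308 + 13883)*(u - 5059) = (-34308 + 13883)*(40579 - 5059) = -20425*35520 = -725496000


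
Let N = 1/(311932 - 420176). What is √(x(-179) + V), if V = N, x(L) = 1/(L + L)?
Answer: I*√263029645619/9687838 ≈ 0.052939*I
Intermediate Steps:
N = -1/108244 (N = 1/(-108244) = -1/108244 ≈ -9.2384e-6)
x(L) = 1/(2*L)
V = -1/108244 ≈ -9.2384e-6
√(x(-179) + V) = √((½)/(-179) - 1/108244) = √((½)*(-1/179) - 1/108244) = √(-1/358 - 1/108244) = √(-54301/19375676) = I*√263029645619/9687838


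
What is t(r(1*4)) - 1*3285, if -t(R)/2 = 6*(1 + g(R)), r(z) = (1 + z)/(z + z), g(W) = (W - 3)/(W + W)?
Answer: -16371/5 ≈ -3274.2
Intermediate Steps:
g(W) = (-3 + W)/(2*W) (g(W) = (-3 + W)/((2*W)) = (-3 + W)*(1/(2*W)) = (-3 + W)/(2*W))
r(z) = (1 + z)/(2*z) (r(z) = (1 + z)/((2*z)) = (1 + z)*(1/(2*z)) = (1 + z)/(2*z))
t(R) = -12 - 6*(-3 + R)/R (t(R) = -12*(1 + (-3 + R)/(2*R)) = -2*(6 + 3*(-3 + R)/R) = -12 - 6*(-3 + R)/R)
t(r(1*4)) - 1*3285 = (-18 + 18/(((1 + 1*4)/(2*((1*4)))))) - 1*3285 = (-18 + 18/(((½)*(1 + 4)/4))) - 3285 = (-18 + 18/(((½)*(¼)*5))) - 3285 = (-18 + 18/(5/8)) - 3285 = (-18 + 18*(8/5)) - 3285 = (-18 + 144/5) - 3285 = 54/5 - 3285 = -16371/5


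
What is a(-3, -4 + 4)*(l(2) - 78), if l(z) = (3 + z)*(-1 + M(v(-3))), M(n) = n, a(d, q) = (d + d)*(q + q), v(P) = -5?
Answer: 0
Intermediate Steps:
a(d, q) = 4*d*q (a(d, q) = (2*d)*(2*q) = 4*d*q)
l(z) = -18 - 6*z (l(z) = (3 + z)*(-1 - 5) = (3 + z)*(-6) = -18 - 6*z)
a(-3, -4 + 4)*(l(2) - 78) = (4*(-3)*(-4 + 4))*((-18 - 6*2) - 78) = (4*(-3)*0)*((-18 - 12) - 78) = 0*(-30 - 78) = 0*(-108) = 0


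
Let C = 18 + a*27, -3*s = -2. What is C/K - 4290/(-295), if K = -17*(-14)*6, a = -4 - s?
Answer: 101571/7021 ≈ 14.467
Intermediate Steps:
s = ⅔ (s = -⅓*(-2) = ⅔ ≈ 0.66667)
a = -14/3 (a = -4 - 1*⅔ = -4 - ⅔ = -14/3 ≈ -4.6667)
K = 1428 (K = 238*6 = 1428)
C = -108 (C = 18 - 14/3*27 = 18 - 126 = -108)
C/K - 4290/(-295) = -108/1428 - 4290/(-295) = -108*1/1428 - 4290*(-1/295) = -9/119 + 858/59 = 101571/7021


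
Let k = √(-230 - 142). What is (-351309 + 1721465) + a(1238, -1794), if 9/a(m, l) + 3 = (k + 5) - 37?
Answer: 2188138817/1597 - 18*I*√93/1597 ≈ 1.3702e+6 - 0.10869*I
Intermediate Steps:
k = 2*I*√93 (k = √(-372) = 2*I*√93 ≈ 19.287*I)
a(m, l) = 9/(-35 + 2*I*√93) (a(m, l) = 9/(-3 + ((2*I*√93 + 5) - 37)) = 9/(-3 + ((5 + 2*I*√93) - 37)) = 9/(-3 + (-32 + 2*I*√93)) = 9/(-35 + 2*I*√93))
(-351309 + 1721465) + a(1238, -1794) = (-351309 + 1721465) + (-315/1597 - 18*I*√93/1597) = 1370156 + (-315/1597 - 18*I*√93/1597) = 2188138817/1597 - 18*I*√93/1597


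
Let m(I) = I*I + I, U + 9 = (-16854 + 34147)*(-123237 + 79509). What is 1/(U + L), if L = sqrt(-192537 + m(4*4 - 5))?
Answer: -2495671/1887197243293658 - I*sqrt(192405)/571820764717978374 ≈ -1.3224e-9 - 7.6709e-16*I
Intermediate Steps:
U = -756188313 (U = -9 + (-16854 + 34147)*(-123237 + 79509) = -9 + 17293*(-43728) = -9 - 756188304 = -756188313)
m(I) = I + I**2 (m(I) = I**2 + I = I + I**2)
L = I*sqrt(192405) (L = sqrt(-192537 + (4*4 - 5)*(1 + (4*4 - 5))) = sqrt(-192537 + (16 - 5)*(1 + (16 - 5))) = sqrt(-192537 + 11*(1 + 11)) = sqrt(-192537 + 11*12) = sqrt(-192537 + 132) = sqrt(-192405) = I*sqrt(192405) ≈ 438.64*I)
1/(U + L) = 1/(-756188313 + I*sqrt(192405))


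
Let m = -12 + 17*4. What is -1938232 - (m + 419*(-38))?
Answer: -1922366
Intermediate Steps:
m = 56 (m = -12 + 68 = 56)
-1938232 - (m + 419*(-38)) = -1938232 - (56 + 419*(-38)) = -1938232 - (56 - 15922) = -1938232 - 1*(-15866) = -1938232 + 15866 = -1922366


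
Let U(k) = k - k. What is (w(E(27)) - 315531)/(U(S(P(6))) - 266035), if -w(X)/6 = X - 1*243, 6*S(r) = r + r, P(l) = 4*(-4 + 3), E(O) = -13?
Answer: 5709/4837 ≈ 1.1803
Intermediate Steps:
P(l) = -4 (P(l) = 4*(-1) = -4)
S(r) = r/3 (S(r) = (r + r)/6 = (2*r)/6 = r/3)
U(k) = 0
w(X) = 1458 - 6*X (w(X) = -6*(X - 1*243) = -6*(X - 243) = -6*(-243 + X) = 1458 - 6*X)
(w(E(27)) - 315531)/(U(S(P(6))) - 266035) = ((1458 - 6*(-13)) - 315531)/(0 - 266035) = ((1458 + 78) - 315531)/(-266035) = (1536 - 315531)*(-1/266035) = -313995*(-1/266035) = 5709/4837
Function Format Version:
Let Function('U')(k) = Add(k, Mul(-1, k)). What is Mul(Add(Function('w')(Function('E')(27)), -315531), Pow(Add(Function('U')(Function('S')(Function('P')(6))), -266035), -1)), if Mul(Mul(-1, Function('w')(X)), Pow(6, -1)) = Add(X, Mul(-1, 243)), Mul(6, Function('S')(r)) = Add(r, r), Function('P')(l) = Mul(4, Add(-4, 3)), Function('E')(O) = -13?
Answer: Rational(5709, 4837) ≈ 1.1803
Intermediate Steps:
Function('P')(l) = -4 (Function('P')(l) = Mul(4, -1) = -4)
Function('S')(r) = Mul(Rational(1, 3), r) (Function('S')(r) = Mul(Rational(1, 6), Add(r, r)) = Mul(Rational(1, 6), Mul(2, r)) = Mul(Rational(1, 3), r))
Function('U')(k) = 0
Function('w')(X) = Add(1458, Mul(-6, X)) (Function('w')(X) = Mul(-6, Add(X, Mul(-1, 243))) = Mul(-6, Add(X, -243)) = Mul(-6, Add(-243, X)) = Add(1458, Mul(-6, X)))
Mul(Add(Function('w')(Function('E')(27)), -315531), Pow(Add(Function('U')(Function('S')(Function('P')(6))), -266035), -1)) = Mul(Add(Add(1458, Mul(-6, -13)), -315531), Pow(Add(0, -266035), -1)) = Mul(Add(Add(1458, 78), -315531), Pow(-266035, -1)) = Mul(Add(1536, -315531), Rational(-1, 266035)) = Mul(-313995, Rational(-1, 266035)) = Rational(5709, 4837)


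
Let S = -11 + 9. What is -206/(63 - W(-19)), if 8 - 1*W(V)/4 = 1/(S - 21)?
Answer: -4738/709 ≈ -6.6826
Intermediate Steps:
S = -2
W(V) = 740/23 (W(V) = 32 - 4/(-2 - 21) = 32 - 4/(-23) = 32 - 4*(-1/23) = 32 + 4/23 = 740/23)
-206/(63 - W(-19)) = -206/(63 - 1*740/23) = -206/(63 - 740/23) = -206/709/23 = -206*23/709 = -4738/709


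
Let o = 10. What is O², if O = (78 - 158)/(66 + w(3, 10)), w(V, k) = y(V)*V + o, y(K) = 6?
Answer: 1600/2209 ≈ 0.72431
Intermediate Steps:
w(V, k) = 10 + 6*V (w(V, k) = 6*V + 10 = 10 + 6*V)
O = -40/47 (O = (78 - 158)/(66 + (10 + 6*3)) = -80/(66 + (10 + 18)) = -80/(66 + 28) = -80/94 = -80*1/94 = -40/47 ≈ -0.85106)
O² = (-40/47)² = 1600/2209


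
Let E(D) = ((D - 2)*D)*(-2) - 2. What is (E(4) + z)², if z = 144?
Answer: 15876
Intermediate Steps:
E(D) = -2 - 2*D*(-2 + D) (E(D) = ((-2 + D)*D)*(-2) - 2 = (D*(-2 + D))*(-2) - 2 = -2*D*(-2 + D) - 2 = -2 - 2*D*(-2 + D))
(E(4) + z)² = ((-2 - 2*4² + 4*4) + 144)² = ((-2 - 2*16 + 16) + 144)² = ((-2 - 32 + 16) + 144)² = (-18 + 144)² = 126² = 15876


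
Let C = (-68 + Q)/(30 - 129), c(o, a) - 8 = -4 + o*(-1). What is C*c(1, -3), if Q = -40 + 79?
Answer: 29/33 ≈ 0.87879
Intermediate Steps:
c(o, a) = 4 - o (c(o, a) = 8 + (-4 + o*(-1)) = 8 + (-4 - o) = 4 - o)
Q = 39
C = 29/99 (C = (-68 + 39)/(30 - 129) = -29/(-99) = -29*(-1/99) = 29/99 ≈ 0.29293)
C*c(1, -3) = 29*(4 - 1*1)/99 = 29*(4 - 1)/99 = (29/99)*3 = 29/33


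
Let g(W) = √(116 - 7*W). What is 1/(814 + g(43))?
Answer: 22/17913 - I*√185/662781 ≈ 0.0012282 - 2.0522e-5*I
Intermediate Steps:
1/(814 + g(43)) = 1/(814 + √(116 - 7*43)) = 1/(814 + √(116 - 301)) = 1/(814 + √(-185)) = 1/(814 + I*√185)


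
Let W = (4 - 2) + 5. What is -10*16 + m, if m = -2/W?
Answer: -1122/7 ≈ -160.29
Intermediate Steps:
W = 7 (W = 2 + 5 = 7)
m = -2/7 ≈ -0.28571
-10*16 + m = -10*16 - 2/7 = -160 - 2/7 = -1122/7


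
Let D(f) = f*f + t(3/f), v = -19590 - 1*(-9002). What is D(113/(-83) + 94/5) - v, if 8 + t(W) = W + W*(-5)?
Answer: 13565004979053/1246392325 ≈ 10883.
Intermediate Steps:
v = -10588 (v = -19590 + 9002 = -10588)
t(W) = -8 - 4*W (t(W) = -8 + (W + W*(-5)) = -8 + (W - 5*W) = -8 - 4*W)
D(f) = -8 + f² - 12/f (D(f) = f*f + (-8 - 12/f) = f² + (-8 - 12/f) = -8 + f² - 12/f)
D(113/(-83) + 94/5) - v = (-8 + (113/(-83) + 94/5)² - 12/(113/(-83) + 94/5)) - 1*(-10588) = (-8 + (113*(-1/83) + 94*(⅕))² - 12/(113*(-1/83) + 94*(⅕))) + 10588 = (-8 + (-113/83 + 94/5)² - 12/(-113/83 + 94/5)) + 10588 = (-8 + (7237/415)² - 12/7237/415) + 10588 = (-8 + 52374169/172225 - 12*415/7237) + 10588 = (-8 + 52374169/172225 - 4980/7237) + 10588 = 368203041953/1246392325 + 10588 = 13565004979053/1246392325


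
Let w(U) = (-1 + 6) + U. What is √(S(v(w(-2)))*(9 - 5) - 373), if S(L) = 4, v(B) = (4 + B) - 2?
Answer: I*√357 ≈ 18.894*I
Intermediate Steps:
w(U) = 5 + U
v(B) = 2 + B
√(S(v(w(-2)))*(9 - 5) - 373) = √(4*(9 - 5) - 373) = √(4*4 - 373) = √(16 - 373) = √(-357) = I*√357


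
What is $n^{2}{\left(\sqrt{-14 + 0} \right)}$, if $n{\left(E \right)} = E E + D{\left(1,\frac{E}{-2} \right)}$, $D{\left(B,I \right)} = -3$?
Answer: $289$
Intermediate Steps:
$n{\left(E \right)} = -3 + E^{2}$ ($n{\left(E \right)} = E E - 3 = E^{2} - 3 = -3 + E^{2}$)
$n^{2}{\left(\sqrt{-14 + 0} \right)} = \left(-3 + \left(\sqrt{-14 + 0}\right)^{2}\right)^{2} = \left(-3 + \left(\sqrt{-14}\right)^{2}\right)^{2} = \left(-3 + \left(i \sqrt{14}\right)^{2}\right)^{2} = \left(-3 - 14\right)^{2} = \left(-17\right)^{2} = 289$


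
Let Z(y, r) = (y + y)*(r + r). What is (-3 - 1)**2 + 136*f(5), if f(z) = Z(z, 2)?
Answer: 5456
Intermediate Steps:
Z(y, r) = 4*r*y (Z(y, r) = (2*y)*(2*r) = 4*r*y)
f(z) = 8*z (f(z) = 4*2*z = 8*z)
(-3 - 1)**2 + 136*f(5) = (-3 - 1)**2 + 136*(8*5) = (-4)**2 + 136*40 = 16 + 5440 = 5456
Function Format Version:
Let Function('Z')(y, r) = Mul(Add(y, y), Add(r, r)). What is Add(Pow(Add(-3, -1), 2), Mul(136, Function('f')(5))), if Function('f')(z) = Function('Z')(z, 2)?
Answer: 5456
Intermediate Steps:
Function('Z')(y, r) = Mul(4, r, y) (Function('Z')(y, r) = Mul(Mul(2, y), Mul(2, r)) = Mul(4, r, y))
Function('f')(z) = Mul(8, z) (Function('f')(z) = Mul(4, 2, z) = Mul(8, z))
Add(Pow(Add(-3, -1), 2), Mul(136, Function('f')(5))) = Add(Pow(Add(-3, -1), 2), Mul(136, Mul(8, 5))) = Add(Pow(-4, 2), Mul(136, 40)) = Add(16, 5440) = 5456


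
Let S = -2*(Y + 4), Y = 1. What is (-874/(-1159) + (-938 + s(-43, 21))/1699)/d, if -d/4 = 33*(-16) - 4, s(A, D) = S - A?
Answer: 22949/220543792 ≈ 0.00010406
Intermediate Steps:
S = -10 (S = -2*(1 + 4) = -2*5 = -10)
s(A, D) = -10 - A
d = 2128 (d = -4*(33*(-16) - 4) = -4*(-528 - 4) = -4*(-532) = 2128)
(-874/(-1159) + (-938 + s(-43, 21))/1699)/d = (-874/(-1159) + (-938 + (-10 - 1*(-43)))/1699)/2128 = (-874*(-1/1159) + (-938 + (-10 + 43))*(1/1699))*(1/2128) = (46/61 + (-938 + 33)*(1/1699))*(1/2128) = (46/61 - 905*1/1699)*(1/2128) = (46/61 - 905/1699)*(1/2128) = (22949/103639)*(1/2128) = 22949/220543792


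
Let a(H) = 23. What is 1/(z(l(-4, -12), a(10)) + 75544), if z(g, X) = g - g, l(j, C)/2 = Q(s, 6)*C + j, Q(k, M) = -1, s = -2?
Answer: 1/75544 ≈ 1.3237e-5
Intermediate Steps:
l(j, C) = -2*C + 2*j (l(j, C) = 2*(-C + j) = 2*(j - C) = -2*C + 2*j)
z(g, X) = 0
1/(z(l(-4, -12), a(10)) + 75544) = 1/(0 + 75544) = 1/75544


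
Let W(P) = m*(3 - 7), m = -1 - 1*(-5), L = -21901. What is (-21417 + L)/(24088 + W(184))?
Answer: -21659/12036 ≈ -1.7995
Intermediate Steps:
m = 4 (m = -1 + 5 = 4)
W(P) = -16 (W(P) = 4*(3 - 7) = 4*(-4) = -16)
(-21417 + L)/(24088 + W(184)) = (-21417 - 21901)/(24088 - 16) = -43318/24072 = -43318*1/24072 = -21659/12036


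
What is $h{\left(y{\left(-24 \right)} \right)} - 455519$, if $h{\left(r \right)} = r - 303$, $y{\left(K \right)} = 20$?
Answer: $-455802$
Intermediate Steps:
$h{\left(r \right)} = -303 + r$ ($h{\left(r \right)} = r - 303 = -303 + r$)
$h{\left(y{\left(-24 \right)} \right)} - 455519 = \left(-303 + 20\right) - 455519 = -283 - 455519 = -455802$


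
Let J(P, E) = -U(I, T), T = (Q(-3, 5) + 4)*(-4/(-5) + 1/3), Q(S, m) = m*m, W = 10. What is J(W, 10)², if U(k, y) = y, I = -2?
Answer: 243049/225 ≈ 1080.2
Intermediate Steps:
Q(S, m) = m²
T = 493/15 (T = (5² + 4)*(-4/(-5) + 1/3) = (25 + 4)*(-4*(-⅕) + 1*(⅓)) = 29*(⅘ + ⅓) = 29*(17/15) = 493/15 ≈ 32.867)
J(P, E) = -493/15 (J(P, E) = -1*493/15 = -493/15)
J(W, 10)² = (-493/15)² = 243049/225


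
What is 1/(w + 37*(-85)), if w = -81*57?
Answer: -1/7762 ≈ -0.00012883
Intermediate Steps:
w = -4617
1/(w + 37*(-85)) = 1/(-4617 + 37*(-85)) = 1/(-4617 - 3145) = 1/(-7762) = -1/7762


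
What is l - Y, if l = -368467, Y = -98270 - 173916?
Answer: -96281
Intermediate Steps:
Y = -272186
l - Y = -368467 - 1*(-272186) = -368467 + 272186 = -96281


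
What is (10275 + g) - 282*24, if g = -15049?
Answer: -11542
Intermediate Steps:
(10275 + g) - 282*24 = (10275 - 15049) - 282*24 = -4774 - 6768 = -11542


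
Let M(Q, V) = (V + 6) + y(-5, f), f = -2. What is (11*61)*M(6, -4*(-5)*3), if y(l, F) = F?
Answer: 42944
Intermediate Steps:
M(Q, V) = 4 + V (M(Q, V) = (V + 6) - 2 = (6 + V) - 2 = 4 + V)
(11*61)*M(6, -4*(-5)*3) = (11*61)*(4 - 4*(-5)*3) = 671*(4 + 20*3) = 671*(4 + 60) = 671*64 = 42944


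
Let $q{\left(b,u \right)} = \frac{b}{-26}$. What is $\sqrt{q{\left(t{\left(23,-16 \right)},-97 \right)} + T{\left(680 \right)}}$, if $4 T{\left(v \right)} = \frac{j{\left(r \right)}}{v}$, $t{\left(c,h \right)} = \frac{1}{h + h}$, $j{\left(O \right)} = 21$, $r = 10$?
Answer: $\frac{\sqrt{697255}}{8840} \approx 0.094459$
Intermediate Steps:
$t{\left(c,h \right)} = \frac{1}{2 h}$
$q{\left(b,u \right)} = - \frac{b}{26}$ ($q{\left(b,u \right)} = b \left(- \frac{1}{26}\right) = - \frac{b}{26}$)
$T{\left(v \right)} = \frac{21}{4 v}$ ($T{\left(v \right)} = \frac{21 \frac{1}{v}}{4} = \frac{21}{4 v}$)
$\sqrt{q{\left(t{\left(23,-16 \right)},-97 \right)} + T{\left(680 \right)}} = \sqrt{- \frac{\frac{1}{2} \frac{1}{-16}}{26} + \frac{21}{4 \cdot 680}} = \sqrt{- \frac{\frac{1}{2} \left(- \frac{1}{16}\right)}{26} + \frac{21}{4} \cdot \frac{1}{680}} = \sqrt{\left(- \frac{1}{26}\right) \left(- \frac{1}{32}\right) + \frac{21}{2720}} = \sqrt{\frac{1}{832} + \frac{21}{2720}} = \sqrt{\frac{631}{70720}} = \frac{\sqrt{697255}}{8840}$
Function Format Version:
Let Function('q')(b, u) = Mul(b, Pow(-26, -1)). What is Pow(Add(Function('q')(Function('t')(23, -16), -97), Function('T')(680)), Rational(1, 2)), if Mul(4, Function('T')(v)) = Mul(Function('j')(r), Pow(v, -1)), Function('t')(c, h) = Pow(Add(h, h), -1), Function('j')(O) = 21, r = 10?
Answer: Mul(Rational(1, 8840), Pow(697255, Rational(1, 2))) ≈ 0.094459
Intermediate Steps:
Function('t')(c, h) = Mul(Rational(1, 2), Pow(h, -1)) (Function('t')(c, h) = Pow(Mul(2, h), -1) = Mul(Rational(1, 2), Pow(h, -1)))
Function('q')(b, u) = Mul(Rational(-1, 26), b) (Function('q')(b, u) = Mul(b, Rational(-1, 26)) = Mul(Rational(-1, 26), b))
Function('T')(v) = Mul(Rational(21, 4), Pow(v, -1)) (Function('T')(v) = Mul(Rational(1, 4), Mul(21, Pow(v, -1))) = Mul(Rational(21, 4), Pow(v, -1)))
Pow(Add(Function('q')(Function('t')(23, -16), -97), Function('T')(680)), Rational(1, 2)) = Pow(Add(Mul(Rational(-1, 26), Mul(Rational(1, 2), Pow(-16, -1))), Mul(Rational(21, 4), Pow(680, -1))), Rational(1, 2)) = Pow(Add(Mul(Rational(-1, 26), Mul(Rational(1, 2), Rational(-1, 16))), Mul(Rational(21, 4), Rational(1, 680))), Rational(1, 2)) = Pow(Add(Mul(Rational(-1, 26), Rational(-1, 32)), Rational(21, 2720)), Rational(1, 2)) = Pow(Add(Rational(1, 832), Rational(21, 2720)), Rational(1, 2)) = Pow(Rational(631, 70720), Rational(1, 2)) = Mul(Rational(1, 8840), Pow(697255, Rational(1, 2)))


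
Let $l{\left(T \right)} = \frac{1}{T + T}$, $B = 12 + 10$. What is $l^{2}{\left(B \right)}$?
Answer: $\frac{1}{1936} \approx 0.00051653$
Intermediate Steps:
$B = 22$
$l{\left(T \right)} = \frac{1}{2 T}$
$l^{2}{\left(B \right)} = \left(\frac{1}{2 \cdot 22}\right)^{2} = \left(\frac{1}{2} \cdot \frac{1}{22}\right)^{2} = \left(\frac{1}{44}\right)^{2} = \frac{1}{1936}$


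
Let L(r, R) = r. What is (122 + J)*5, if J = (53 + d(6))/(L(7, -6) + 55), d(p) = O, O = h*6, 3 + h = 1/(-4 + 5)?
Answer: 38025/62 ≈ 613.31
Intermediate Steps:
h = -2 (h = -3 + 1/(-4 + 5) = -3 + 1/1 = -3 + 1 = -2)
O = -12 (O = -2*6 = -12)
d(p) = -12
J = 41/62 (J = (53 - 12)/(7 + 55) = 41/62 ≈ 0.66129)
(122 + J)*5 = (122 + 41/62)*5 = (7605/62)*5 = 38025/62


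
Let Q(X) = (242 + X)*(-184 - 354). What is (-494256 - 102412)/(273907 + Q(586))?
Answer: 596668/171557 ≈ 3.4780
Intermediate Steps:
Q(X) = -130196 - 538*X (Q(X) = (242 + X)*(-538) = -130196 - 538*X)
(-494256 - 102412)/(273907 + Q(586)) = (-494256 - 102412)/(273907 + (-130196 - 538*586)) = -596668/(273907 + (-130196 - 315268)) = -596668/(273907 - 445464) = -596668/(-171557) = -596668*(-1/171557) = 596668/171557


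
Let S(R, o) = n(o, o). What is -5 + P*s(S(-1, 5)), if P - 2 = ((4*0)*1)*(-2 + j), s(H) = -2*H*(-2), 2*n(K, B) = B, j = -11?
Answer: 15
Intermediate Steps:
n(K, B) = B/2
S(R, o) = o/2
s(H) = 4*H
P = 2 (P = 2 + ((4*0)*1)*(-2 - 11) = 2 + (0*1)*(-13) = 2 + 0*(-13) = 2 + 0 = 2)
-5 + P*s(S(-1, 5)) = -5 + 2*(4*((½)*5)) = -5 + 2*(4*(5/2)) = -5 + 2*10 = -5 + 20 = 15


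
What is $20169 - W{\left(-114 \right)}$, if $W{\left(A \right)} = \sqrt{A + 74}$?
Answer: $20169 - 2 i \sqrt{10} \approx 20169.0 - 6.3246 i$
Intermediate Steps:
$W{\left(A \right)} = \sqrt{74 + A}$
$20169 - W{\left(-114 \right)} = 20169 - \sqrt{74 - 114} = 20169 - \sqrt{-40} = 20169 - 2 i \sqrt{10}$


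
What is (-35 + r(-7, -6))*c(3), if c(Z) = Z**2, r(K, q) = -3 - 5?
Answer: -387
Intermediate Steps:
r(K, q) = -8
(-35 + r(-7, -6))*c(3) = (-35 - 8)*3**2 = -43*9 = -387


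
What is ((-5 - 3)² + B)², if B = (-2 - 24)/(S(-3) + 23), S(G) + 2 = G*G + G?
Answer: 2896804/729 ≈ 3973.7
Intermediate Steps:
S(G) = -2 + G + G² (S(G) = -2 + (G*G + G) = -2 + (G² + G) = -2 + (G + G²) = -2 + G + G²)
B = -26/27 (B = (-2 - 24)/((-2 - 3 + (-3)²) + 23) = -26/((-2 - 3 + 9) + 23) = -26/(4 + 23) = -26/27 ≈ -0.96296)
((-5 - 3)² + B)² = ((-5 - 3)² - 26/27)² = ((-8)² - 26/27)² = (64 - 26/27)² = (1702/27)² = 2896804/729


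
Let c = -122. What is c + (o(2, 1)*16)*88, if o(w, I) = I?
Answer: 1286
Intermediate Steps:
c + (o(2, 1)*16)*88 = -122 + (1*16)*88 = -122 + 16*88 = -122 + 1408 = 1286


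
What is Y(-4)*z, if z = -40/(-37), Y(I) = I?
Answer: -160/37 ≈ -4.3243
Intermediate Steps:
z = 40/37 (z = -40*(-1/37) = 40/37 ≈ 1.0811)
Y(-4)*z = -4*40/37 = -160/37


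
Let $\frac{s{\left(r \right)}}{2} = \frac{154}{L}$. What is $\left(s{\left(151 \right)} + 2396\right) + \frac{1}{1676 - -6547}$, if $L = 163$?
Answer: $\frac{3214009051}{1340349} \approx 2397.9$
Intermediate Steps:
$s{\left(r \right)} = \frac{308}{163}$ ($s{\left(r \right)} = 2 \cdot \frac{154}{163} = \frac{308}{163}$)
$\left(s{\left(151 \right)} + 2396\right) + \frac{1}{1676 - -6547} = \left(\frac{308}{163} + 2396\right) + \frac{1}{1676 - -6547} = \frac{390856}{163} + \frac{1}{1676 + 6547} = \frac{390856}{163} + \frac{1}{8223} = \frac{3214009051}{1340349}$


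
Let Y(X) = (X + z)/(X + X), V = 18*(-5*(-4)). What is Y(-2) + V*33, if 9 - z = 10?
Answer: 47523/4 ≈ 11881.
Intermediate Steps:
z = -1 (z = 9 - 1*10 = 9 - 10 = -1)
V = 360 (V = 18*20 = 360)
Y(X) = (-1 + X)/(2*X) (Y(X) = (X - 1)/(X + X) = (-1 + X)/((2*X)) = (-1 + X)*(1/(2*X)) = (-1 + X)/(2*X))
Y(-2) + V*33 = (½)*(-1 - 2)/(-2) + 360*33 = (½)*(-½)*(-3) + 11880 = ¾ + 11880 = 47523/4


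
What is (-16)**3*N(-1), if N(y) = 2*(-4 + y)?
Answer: 40960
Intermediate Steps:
N(y) = -8 + 2*y
(-16)**3*N(-1) = (-16)**3*(-8 + 2*(-1)) = -4096*(-8 - 2) = -4096*(-10) = 40960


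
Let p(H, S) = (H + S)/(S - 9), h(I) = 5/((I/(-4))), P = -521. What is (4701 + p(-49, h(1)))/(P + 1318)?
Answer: 136398/23113 ≈ 5.9014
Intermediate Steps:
h(I) = -20/I (h(I) = 5/((I*(-¼))) = 5/((-I/4)) = 5*(-4/I) = -20/I)
p(H, S) = (H + S)/(-9 + S)
(4701 + p(-49, h(1)))/(P + 1318) = (4701 + (-49 - 20/1)/(-9 - 20/1))/(-521 + 1318) = (4701 + (-49 - 20*1)/(-9 - 20*1))/797 = (4701 + (-49 - 20)/(-9 - 20))*(1/797) = (4701 - 69/(-29))*(1/797) = (4701 - 1/29*(-69))*(1/797) = (4701 + 69/29)*(1/797) = (136398/29)*(1/797) = 136398/23113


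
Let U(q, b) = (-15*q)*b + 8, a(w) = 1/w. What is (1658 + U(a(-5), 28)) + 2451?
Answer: 4201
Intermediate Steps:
U(q, b) = 8 - 15*b*q (U(q, b) = -15*b*q + 8 = 8 - 15*b*q)
(1658 + U(a(-5), 28)) + 2451 = (1658 + (8 - 15*28/(-5))) + 2451 = (1658 + (8 - 15*28*(-⅕))) + 2451 = (1658 + (8 + 84)) + 2451 = (1658 + 92) + 2451 = 1750 + 2451 = 4201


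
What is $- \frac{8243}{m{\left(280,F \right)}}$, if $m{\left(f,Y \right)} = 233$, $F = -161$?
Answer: $- \frac{8243}{233} \approx -35.378$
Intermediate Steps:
$- \frac{8243}{m{\left(280,F \right)}} = - \frac{8243}{233}$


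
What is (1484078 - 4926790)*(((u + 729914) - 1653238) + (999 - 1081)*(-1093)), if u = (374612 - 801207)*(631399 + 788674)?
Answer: 2085584171582880696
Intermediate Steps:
u = -605796041435 (u = -426595*1420073 = -605796041435)
(1484078 - 4926790)*(((u + 729914) - 1653238) + (999 - 1081)*(-1093)) = (1484078 - 4926790)*(((-605796041435 + 729914) - 1653238) + (999 - 1081)*(-1093)) = -3442712*((-605795311521 - 1653238) - 82*(-1093)) = -3442712*(-605796964759 + 89626) = -3442712*(-605796875133) = 2085584171582880696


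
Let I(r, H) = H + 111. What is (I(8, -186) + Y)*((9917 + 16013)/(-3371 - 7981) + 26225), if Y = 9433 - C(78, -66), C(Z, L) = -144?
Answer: 707139481385/2838 ≈ 2.4917e+8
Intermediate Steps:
I(r, H) = 111 + H
Y = 9577 (Y = 9433 - 1*(-144) = 9433 + 144 = 9577)
(I(8, -186) + Y)*((9917 + 16013)/(-3371 - 7981) + 26225) = ((111 - 186) + 9577)*((9917 + 16013)/(-3371 - 7981) + 26225) = (-75 + 9577)*(25930/(-11352) + 26225) = 9502*(25930*(-1/11352) + 26225) = 9502*(-12965/5676 + 26225) = 9502*(148840135/5676) = 707139481385/2838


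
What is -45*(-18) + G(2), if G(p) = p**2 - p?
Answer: 812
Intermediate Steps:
-45*(-18) + G(2) = -45*(-18) + 2*(-1 + 2) = 810 + 2*1 = 810 + 2 = 812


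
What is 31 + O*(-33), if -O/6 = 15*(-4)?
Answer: -11849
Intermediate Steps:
O = 360 (O = -90*(-4) = -6*(-60) = 360)
31 + O*(-33) = 31 + 360*(-33) = 31 - 11880 = -11849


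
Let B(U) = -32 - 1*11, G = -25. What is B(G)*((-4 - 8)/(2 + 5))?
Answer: 516/7 ≈ 73.714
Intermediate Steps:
B(U) = -43 (B(U) = -32 - 11 = -43)
B(G)*((-4 - 8)/(2 + 5)) = -43*(-4 - 8)/(2 + 5) = -(-516)/7 = -43*(-12/7) = 516/7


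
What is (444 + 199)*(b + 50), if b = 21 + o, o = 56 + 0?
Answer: 81661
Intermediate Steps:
o = 56
b = 77 (b = 21 + 56 = 77)
(444 + 199)*(b + 50) = (444 + 199)*(77 + 50) = 643*127 = 81661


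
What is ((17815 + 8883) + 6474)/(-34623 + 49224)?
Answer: 33172/14601 ≈ 2.2719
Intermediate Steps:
((17815 + 8883) + 6474)/(-34623 + 49224) = (26698 + 6474)/14601 = 33172*(1/14601) = 33172/14601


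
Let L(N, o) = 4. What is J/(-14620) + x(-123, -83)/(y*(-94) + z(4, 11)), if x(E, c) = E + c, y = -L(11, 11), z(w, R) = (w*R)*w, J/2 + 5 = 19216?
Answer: -3027583/1008780 ≈ -3.0012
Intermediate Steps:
J = 38422 (J = -10 + 2*19216 = -10 + 38432 = 38422)
z(w, R) = R*w² (z(w, R) = (R*w)*w = R*w²)
y = -4 (y = -1*4 = -4)
J/(-14620) + x(-123, -83)/(y*(-94) + z(4, 11)) = 38422/(-14620) + (-123 - 83)/(-4*(-94) + 11*4²) = 38422*(-1/14620) - 206/(376 + 11*16) = -19211/7310 - 206/(376 + 176) = -19211/7310 - 206/552 = -19211/7310 - 206*1/552 = -19211/7310 - 103/276 = -3027583/1008780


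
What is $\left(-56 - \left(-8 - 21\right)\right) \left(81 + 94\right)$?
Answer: $-4725$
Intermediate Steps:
$\left(-56 - \left(-8 - 21\right)\right) \left(81 + 94\right) = \left(-56 - -29\right) 175 = \left(-56 + 29\right) 175 = \left(-27\right) 175 = -4725$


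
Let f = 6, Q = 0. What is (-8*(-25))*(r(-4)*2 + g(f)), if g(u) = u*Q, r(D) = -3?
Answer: -1200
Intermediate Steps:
g(u) = 0 (g(u) = u*0 = 0)
(-8*(-25))*(r(-4)*2 + g(f)) = (-8*(-25))*(-3*2 + 0) = 200*(-6 + 0) = 200*(-6) = -1200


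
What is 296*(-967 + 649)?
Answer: -94128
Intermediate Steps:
296*(-967 + 649) = 296*(-318) = -94128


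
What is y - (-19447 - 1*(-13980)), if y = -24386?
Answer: -18919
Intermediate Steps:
y - (-19447 - 1*(-13980)) = -24386 - (-19447 - 1*(-13980)) = -24386 - (-19447 + 13980) = -24386 - 1*(-5467) = -24386 + 5467 = -18919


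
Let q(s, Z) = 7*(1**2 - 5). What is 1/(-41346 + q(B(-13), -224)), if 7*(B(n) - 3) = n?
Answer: -1/41374 ≈ -2.4170e-5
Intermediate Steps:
B(n) = 3 + n/7
q(s, Z) = -28 (q(s, Z) = 7*(1 - 5) = 7*(-4) = -28)
1/(-41346 + q(B(-13), -224)) = 1/(-41346 - 28) = 1/(-41374) = -1/41374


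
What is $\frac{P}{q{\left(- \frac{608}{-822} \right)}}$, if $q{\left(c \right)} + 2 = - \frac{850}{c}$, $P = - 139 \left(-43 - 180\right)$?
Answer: $- \frac{4711544}{174979} \approx -26.926$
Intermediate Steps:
$P = 30997$ ($P = \left(-139\right) \left(-223\right) = 30997$)
$q{\left(c \right)} = -2 - \frac{850}{c}$
$\frac{P}{q{\left(- \frac{608}{-822} \right)}} = \frac{30997}{-2 - \frac{850}{\left(-608\right) \frac{1}{-822}}} = \frac{30997}{-2 - \frac{850}{\left(-608\right) \left(- \frac{1}{822}\right)}} = \frac{30997}{-2 - \frac{850}{\frac{304}{411}}} = \frac{30997}{-2 - \frac{174675}{152}} = \frac{30997}{- \frac{174979}{152}} = 30997 \left(- \frac{152}{174979}\right) = - \frac{4711544}{174979}$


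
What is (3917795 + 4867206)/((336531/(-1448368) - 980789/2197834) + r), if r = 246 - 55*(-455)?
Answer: 607935902695094672/1748746033043151 ≈ 347.64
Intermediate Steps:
r = 25271 (r = 246 + 25025 = 25271)
(3917795 + 4867206)/((336531/(-1448368) - 980789/2197834) + r) = (3917795 + 4867206)/((336531/(-1448368) - 980789/2197834) + 25271) = 8785001/((336531*(-1/1448368) - 980789*1/2197834) + 25271) = 8785001/((-336531/1448368 - 42643/95558) + 25271) = 8785001/(-46960492961/69201574672 + 25271) = 8785001/(1748746033043151/69201574672) = 8785001*(69201574672/1748746033043151) = 607935902695094672/1748746033043151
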